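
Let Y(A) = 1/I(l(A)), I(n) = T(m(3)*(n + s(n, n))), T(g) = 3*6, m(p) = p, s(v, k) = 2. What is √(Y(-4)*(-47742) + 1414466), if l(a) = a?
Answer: √12706323/3 ≈ 1188.2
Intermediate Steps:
T(g) = 18
I(n) = 18
Y(A) = 1/18
√(Y(-4)*(-47742) + 1414466) = √((1/18)*(-47742) + 1414466) = √(-7957/3 + 1414466) = √(4235441/3) = √12706323/3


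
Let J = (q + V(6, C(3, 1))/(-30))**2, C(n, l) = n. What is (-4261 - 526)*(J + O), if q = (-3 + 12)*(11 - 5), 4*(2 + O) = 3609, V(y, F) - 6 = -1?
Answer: -327282403/18 ≈ -1.8182e+7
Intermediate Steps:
V(y, F) = 5 (V(y, F) = 6 - 1 = 5)
O = 3601/4 (O = -2 + (1/4)*3609 = -2 + 3609/4 = 3601/4 ≈ 900.25)
q = 54 (q = 9*6 = 54)
J = 104329/36 (J = (54 + 5/(-30))**2 = (54 + 5*(-1/30))**2 = (54 - 1/6)**2 = (323/6)**2 = 104329/36 ≈ 2898.0)
(-4261 - 526)*(J + O) = (-4261 - 526)*(104329/36 + 3601/4) = -4787*68369/18 = -327282403/18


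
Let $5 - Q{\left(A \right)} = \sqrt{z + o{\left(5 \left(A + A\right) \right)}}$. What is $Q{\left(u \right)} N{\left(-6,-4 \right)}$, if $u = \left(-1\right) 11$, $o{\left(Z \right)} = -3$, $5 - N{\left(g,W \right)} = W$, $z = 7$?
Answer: $27$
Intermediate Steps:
$N{\left(g,W \right)} = 5 - W$
$u = -11$
$Q{\left(A \right)} = 3$ ($Q{\left(A \right)} = 5 - \sqrt{7 - 3} = 5 - \sqrt{4} = 5 - 2 = 3$)
$Q{\left(u \right)} N{\left(-6,-4 \right)} = 3 \left(5 - -4\right) = 3 \left(5 + 4\right) = 3 \cdot 9 = 27$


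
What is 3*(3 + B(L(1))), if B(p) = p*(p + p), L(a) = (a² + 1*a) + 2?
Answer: 105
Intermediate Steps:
L(a) = 2 + a + a² (L(a) = (a² + a) + 2 = (a + a²) + 2 = 2 + a + a²)
B(p) = 2*p² (B(p) = p*(2*p) = 2*p²)
3*(3 + B(L(1))) = 3*(3 + 2*(2 + 1 + 1²)²) = 3*(3 + 2*(2 + 1 + 1)²) = 3*(3 + 2*4²) = 3*(3 + 2*16) = 3*(3 + 32) = 3*35 = 105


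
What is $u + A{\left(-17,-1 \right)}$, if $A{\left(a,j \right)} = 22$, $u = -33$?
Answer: $-11$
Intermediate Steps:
$u + A{\left(-17,-1 \right)} = -33 + 22 = -11$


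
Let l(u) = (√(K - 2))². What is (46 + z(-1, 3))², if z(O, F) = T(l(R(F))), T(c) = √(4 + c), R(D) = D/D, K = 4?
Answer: (46 + √6)² ≈ 2347.4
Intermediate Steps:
R(D) = 1
l(u) = 2 (l(u) = (√(4 - 2))² = (√2)² = 2)
z(O, F) = √6 (z(O, F) = √(4 + 2) = √6)
(46 + z(-1, 3))² = (46 + √6)²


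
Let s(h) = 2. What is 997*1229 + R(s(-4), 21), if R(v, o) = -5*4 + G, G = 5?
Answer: 1225298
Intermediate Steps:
R(v, o) = -15 (R(v, o) = -5*4 + 5 = -20 + 5 = -15)
997*1229 + R(s(-4), 21) = 997*1229 - 15 = 1225313 - 15 = 1225298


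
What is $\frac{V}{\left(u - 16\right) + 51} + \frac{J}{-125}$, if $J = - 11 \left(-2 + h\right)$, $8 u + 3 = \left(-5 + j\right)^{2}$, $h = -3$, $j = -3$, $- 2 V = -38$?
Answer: $\frac{49}{8525} \approx 0.0057478$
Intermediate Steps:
$V = 19$ ($V = \left(- \frac{1}{2}\right) \left(-38\right) = 19$)
$u = \frac{61}{8}$ ($u = - \frac{3}{8} + \frac{\left(-5 - 3\right)^{2}}{8} = - \frac{3}{8} + \frac{\left(-8\right)^{2}}{8} = - \frac{3}{8} + \frac{1}{8} \cdot 64 = - \frac{3}{8} + 8 = \frac{61}{8} \approx 7.625$)
$J = 55$ ($J = - 11 \left(-2 - 3\right) = \left(-11\right) \left(-5\right) = 55$)
$\frac{V}{\left(u - 16\right) + 51} + \frac{J}{-125} = \frac{19}{\left(\frac{61}{8} - 16\right) + 51} + \frac{55}{-125} = \frac{19}{- \frac{67}{8} + 51} + 55 \left(- \frac{1}{125}\right) = \frac{19}{\frac{341}{8}} - \frac{11}{25} = 19 \cdot \frac{8}{341} - \frac{11}{25} = \frac{152}{341} - \frac{11}{25} = \frac{49}{8525}$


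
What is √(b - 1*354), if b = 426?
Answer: 6*√2 ≈ 8.4853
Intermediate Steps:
√(b - 1*354) = √(426 - 1*354) = √(426 - 354) = √72 = 6*√2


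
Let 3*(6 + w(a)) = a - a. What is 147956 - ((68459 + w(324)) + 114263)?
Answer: -34760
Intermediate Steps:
w(a) = -6 (w(a) = -6 + (a - a)/3 = -6 + (1/3)*0 = -6 + 0 = -6)
147956 - ((68459 + w(324)) + 114263) = 147956 - ((68459 - 6) + 114263) = 147956 - (68453 + 114263) = 147956 - 1*182716 = 147956 - 182716 = -34760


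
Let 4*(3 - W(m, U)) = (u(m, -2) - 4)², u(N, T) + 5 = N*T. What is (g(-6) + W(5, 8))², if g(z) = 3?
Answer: 113569/16 ≈ 7098.1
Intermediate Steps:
u(N, T) = -5 + N*T
W(m, U) = 3 - (-9 - 2*m)²/4 (W(m, U) = 3 - ((-5 + m*(-2)) - 4)²/4 = 3 - ((-5 - 2*m) - 4)²/4 = 3 - (-9 - 2*m)²/4)
(g(-6) + W(5, 8))² = (3 + (3 - (9 + 2*5)²/4))² = (3 + (3 - (9 + 10)²/4))² = (3 + (3 - ¼*19²))² = (3 + (3 - ¼*361))² = (3 + (3 - 361/4))² = (3 - 349/4)² = (-337/4)² = 113569/16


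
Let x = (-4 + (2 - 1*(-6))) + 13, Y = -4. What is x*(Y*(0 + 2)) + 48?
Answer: -88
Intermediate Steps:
x = 17 (x = (-4 + (2 + 6)) + 13 = (-4 + 8) + 13 = 4 + 13 = 17)
x*(Y*(0 + 2)) + 48 = 17*(-4*(0 + 2)) + 48 = 17*(-4*2) + 48 = 17*(-8) + 48 = -136 + 48 = -88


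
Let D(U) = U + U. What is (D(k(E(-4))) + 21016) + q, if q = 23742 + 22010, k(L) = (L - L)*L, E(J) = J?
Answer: 66768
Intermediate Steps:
k(L) = 0 (k(L) = 0*L = 0)
D(U) = 2*U
q = 45752
(D(k(E(-4))) + 21016) + q = (2*0 + 21016) + 45752 = (0 + 21016) + 45752 = 21016 + 45752 = 66768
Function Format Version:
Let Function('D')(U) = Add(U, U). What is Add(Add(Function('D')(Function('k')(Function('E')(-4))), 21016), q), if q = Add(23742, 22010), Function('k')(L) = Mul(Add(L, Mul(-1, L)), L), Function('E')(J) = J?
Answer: 66768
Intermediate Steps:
Function('k')(L) = 0 (Function('k')(L) = Mul(0, L) = 0)
Function('D')(U) = Mul(2, U)
q = 45752
Add(Add(Function('D')(Function('k')(Function('E')(-4))), 21016), q) = Add(Add(Mul(2, 0), 21016), 45752) = Add(Add(0, 21016), 45752) = Add(21016, 45752) = 66768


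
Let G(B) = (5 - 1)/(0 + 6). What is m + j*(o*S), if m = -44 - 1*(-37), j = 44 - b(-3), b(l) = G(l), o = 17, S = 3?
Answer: 2203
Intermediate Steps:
G(B) = ⅔ (G(B) = 4/6 = 4*(⅙) = ⅔)
b(l) = ⅔
j = 130/3 (j = 44 - 1*⅔ = 44 - ⅔ = 130/3 ≈ 43.333)
m = -7 (m = -44 + 37 = -7)
m + j*(o*S) = -7 + 130*(17*3)/3 = -7 + (130/3)*51 = -7 + 2210 = 2203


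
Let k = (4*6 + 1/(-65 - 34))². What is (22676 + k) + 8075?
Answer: 307031176/9801 ≈ 31327.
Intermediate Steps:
k = 5640625/9801 (k = (24 + 1/(-99))² = (24 - 1/99)² = (2375/99)² = 5640625/9801 ≈ 575.52)
(22676 + k) + 8075 = (22676 + 5640625/9801) + 8075 = 227888101/9801 + 8075 = 307031176/9801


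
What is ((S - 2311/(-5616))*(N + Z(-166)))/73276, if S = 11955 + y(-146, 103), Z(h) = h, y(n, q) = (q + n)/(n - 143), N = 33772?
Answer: 5175367017547/943878624 ≈ 5483.1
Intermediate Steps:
y(n, q) = (n + q)/(-143 + n)
S = 3455038/289 (S = 11955 + (-146 + 103)/(-143 - 146) = 11955 - 43/(-289) = 11955 - 1/289*(-43) = 11955 + 43/289 = 3455038/289 ≈ 11955.)
((S - 2311/(-5616))*(N + Z(-166)))/73276 = ((3455038/289 - 2311/(-5616))*(33772 - 166))/73276 = ((3455038/289 - 2311*(-1/5616))*33606)*(1/73276) = ((3455038/289 + 2311/5616)*33606)*(1/73276) = ((19404161287/1623024)*33606)*(1/73276) = (36227569122829/90168)*(1/73276) = 5175367017547/943878624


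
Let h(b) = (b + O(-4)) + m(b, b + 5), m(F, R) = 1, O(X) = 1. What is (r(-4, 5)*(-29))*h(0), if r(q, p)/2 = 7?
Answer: -812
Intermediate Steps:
r(q, p) = 14 (r(q, p) = 2*7 = 14)
h(b) = 2 + b (h(b) = (b + 1) + 1 = (1 + b) + 1 = 2 + b)
(r(-4, 5)*(-29))*h(0) = (14*(-29))*(2 + 0) = -406*2 = -812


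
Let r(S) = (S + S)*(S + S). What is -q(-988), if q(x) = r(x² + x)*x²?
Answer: -3712975427040961536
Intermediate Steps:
r(S) = 4*S² (r(S) = (2*S)*(2*S) = 4*S²)
q(x) = 4*x²*(x + x²)² (q(x) = (4*(x² + x)²)*x² = (4*(x + x²)²)*x² = 4*x²*(x + x²)²)
-q(-988) = -4*(-988)⁴*(1 - 988)² = -4*952857108736*(-987)² = -4*952857108736*974169 = -1*3712975427040961536 = -3712975427040961536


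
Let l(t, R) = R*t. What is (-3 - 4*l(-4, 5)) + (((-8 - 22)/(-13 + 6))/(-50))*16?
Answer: 2647/35 ≈ 75.629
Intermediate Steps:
(-3 - 4*l(-4, 5)) + (((-8 - 22)/(-13 + 6))/(-50))*16 = (-3 - 20*(-4)) + (((-8 - 22)/(-13 + 6))/(-50))*16 = (-3 - 4*(-20)) + (-30/(-7)*(-1/50))*16 = (-3 + 80) + (-30*(-⅐)*(-1/50))*16 = 77 + ((30/7)*(-1/50))*16 = 77 - 3/35*16 = 77 - 48/35 = 2647/35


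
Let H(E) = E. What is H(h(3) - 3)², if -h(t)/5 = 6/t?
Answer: 169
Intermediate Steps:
h(t) = -30/t
H(h(3) - 3)² = (-30/3 - 3)² = (-30*⅓ - 3)² = (-10 - 3)² = (-13)² = 169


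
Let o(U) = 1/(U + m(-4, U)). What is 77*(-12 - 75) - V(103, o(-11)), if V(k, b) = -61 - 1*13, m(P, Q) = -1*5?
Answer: -6625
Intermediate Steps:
m(P, Q) = -5
o(U) = 1/(-5 + U) (o(U) = 1/(U - 5) = 1/(-5 + U))
V(k, b) = -74 (V(k, b) = -61 - 13 = -74)
77*(-12 - 75) - V(103, o(-11)) = 77*(-12 - 75) - 1*(-74) = 77*(-87) + 74 = -6699 + 74 = -6625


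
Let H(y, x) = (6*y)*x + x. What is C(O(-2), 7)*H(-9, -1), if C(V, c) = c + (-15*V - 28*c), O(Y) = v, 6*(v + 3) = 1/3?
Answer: -46057/6 ≈ -7676.2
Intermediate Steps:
H(y, x) = x + 6*x*y (H(y, x) = 6*x*y + x = x + 6*x*y)
v = -53/18 (v = -3 + (⅙)/3 = -3 + (⅙)*(⅓) = -3 + 1/18 = -53/18 ≈ -2.9444)
O(Y) = -53/18
C(V, c) = -27*c - 15*V (C(V, c) = c + (-28*c - 15*V) = -27*c - 15*V)
C(O(-2), 7)*H(-9, -1) = (-27*7 - 15*(-53/18))*(-(1 + 6*(-9))) = (-189 + 265/6)*(-(1 - 54)) = -(-869)*(-53)/6 = -869/6*53 = -46057/6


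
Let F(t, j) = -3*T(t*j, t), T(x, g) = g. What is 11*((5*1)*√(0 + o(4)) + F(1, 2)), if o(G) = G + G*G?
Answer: -33 + 110*√5 ≈ 212.97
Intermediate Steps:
o(G) = G + G²
F(t, j) = -3*t
11*((5*1)*√(0 + o(4)) + F(1, 2)) = 11*((5*1)*√(0 + 4*(1 + 4)) - 3*1) = 11*(5*√(0 + 4*5) - 3) = 11*(5*√(0 + 20) - 3) = 11*(5*√20 - 3) = 11*(5*(2*√5) - 3) = 11*(10*√5 - 3) = 11*(-3 + 10*√5) = -33 + 110*√5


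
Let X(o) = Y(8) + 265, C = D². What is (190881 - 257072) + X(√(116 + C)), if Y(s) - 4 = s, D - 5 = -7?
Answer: -65914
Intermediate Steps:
D = -2 (D = 5 - 7 = -2)
Y(s) = 4 + s
C = 4 (C = (-2)² = 4)
X(o) = 277 (X(o) = (4 + 8) + 265 = 12 + 265 = 277)
(190881 - 257072) + X(√(116 + C)) = (190881 - 257072) + 277 = -66191 + 277 = -65914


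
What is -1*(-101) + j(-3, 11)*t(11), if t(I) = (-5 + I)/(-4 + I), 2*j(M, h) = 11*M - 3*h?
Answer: 509/7 ≈ 72.714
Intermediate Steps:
j(M, h) = -3*h/2 + 11*M/2 (j(M, h) = (11*M - 3*h)/2 = (-3*h + 11*M)/2 = -3*h/2 + 11*M/2)
t(I) = (-5 + I)/(-4 + I)
-1*(-101) + j(-3, 11)*t(11) = -1*(-101) + (-3/2*11 + (11/2)*(-3))*((-5 + 11)/(-4 + 11)) = 101 + (-33/2 - 33/2)*(6/7) = 101 - 33*6/7 = 101 - 198/7 = 509/7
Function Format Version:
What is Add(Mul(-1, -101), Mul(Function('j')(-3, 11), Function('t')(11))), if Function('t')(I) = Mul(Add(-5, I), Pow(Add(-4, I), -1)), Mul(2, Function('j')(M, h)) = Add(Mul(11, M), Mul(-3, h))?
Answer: Rational(509, 7) ≈ 72.714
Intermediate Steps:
Function('j')(M, h) = Add(Mul(Rational(-3, 2), h), Mul(Rational(11, 2), M)) (Function('j')(M, h) = Mul(Rational(1, 2), Add(Mul(11, M), Mul(-3, h))) = Mul(Rational(1, 2), Add(Mul(-3, h), Mul(11, M))) = Add(Mul(Rational(-3, 2), h), Mul(Rational(11, 2), M)))
Function('t')(I) = Mul(Pow(Add(-4, I), -1), Add(-5, I))
Add(Mul(-1, -101), Mul(Function('j')(-3, 11), Function('t')(11))) = Add(Mul(-1, -101), Mul(Add(Mul(Rational(-3, 2), 11), Mul(Rational(11, 2), -3)), Mul(Pow(Add(-4, 11), -1), Add(-5, 11)))) = Add(101, Mul(Add(Rational(-33, 2), Rational(-33, 2)), Mul(Pow(7, -1), 6))) = Add(101, Mul(-33, Mul(Rational(1, 7), 6))) = Add(101, Mul(-33, Rational(6, 7))) = Add(101, Rational(-198, 7)) = Rational(509, 7)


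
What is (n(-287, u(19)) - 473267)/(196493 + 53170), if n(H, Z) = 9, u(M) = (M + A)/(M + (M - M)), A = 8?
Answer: -473258/249663 ≈ -1.8956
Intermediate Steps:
u(M) = (8 + M)/M (u(M) = (M + 8)/(M + (M - M)) = (8 + M)/(M + 0) = (8 + M)/M)
(n(-287, u(19)) - 473267)/(196493 + 53170) = (9 - 473267)/(196493 + 53170) = -473258/249663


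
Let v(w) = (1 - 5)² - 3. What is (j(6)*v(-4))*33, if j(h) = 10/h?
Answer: 715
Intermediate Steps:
v(w) = 13 (v(w) = (-4)² - 3 = 16 - 3 = 13)
(j(6)*v(-4))*33 = ((10/6)*13)*33 = ((10*(⅙))*13)*33 = ((5/3)*13)*33 = (65/3)*33 = 715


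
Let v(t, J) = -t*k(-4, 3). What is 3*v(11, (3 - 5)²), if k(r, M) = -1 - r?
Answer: -99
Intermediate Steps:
v(t, J) = -3*t (v(t, J) = -t*(-1 - 1*(-4)) = -t*(-1 + 4) = -t*3 = -3*t)
3*v(11, (3 - 5)²) = 3*(-3*11) = 3*(-33) = -99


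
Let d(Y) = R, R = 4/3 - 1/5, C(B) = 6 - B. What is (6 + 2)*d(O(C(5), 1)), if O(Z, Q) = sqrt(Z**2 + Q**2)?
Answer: 136/15 ≈ 9.0667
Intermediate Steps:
O(Z, Q) = sqrt(Q**2 + Z**2)
R = 17/15 (R = 4*(1/3) - 1*1/5 = 4/3 - 1/5 = 17/15 ≈ 1.1333)
d(Y) = 17/15
(6 + 2)*d(O(C(5), 1)) = (6 + 2)*(17/15) = 8*(17/15) = 136/15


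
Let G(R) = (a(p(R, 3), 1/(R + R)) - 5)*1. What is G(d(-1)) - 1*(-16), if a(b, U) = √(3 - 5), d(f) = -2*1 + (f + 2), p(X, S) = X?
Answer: 11 + I*√2 ≈ 11.0 + 1.4142*I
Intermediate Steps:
d(f) = f (d(f) = -2 + (2 + f) = f)
a(b, U) = I*√2 (a(b, U) = √(-2) = I*√2)
G(R) = -5 + I*√2 (G(R) = (I*√2 - 5)*1 = (-5 + I*√2)*1 = -5 + I*√2)
G(d(-1)) - 1*(-16) = (-5 + I*√2) - 1*(-16) = (-5 + I*√2) + 16 = 11 + I*√2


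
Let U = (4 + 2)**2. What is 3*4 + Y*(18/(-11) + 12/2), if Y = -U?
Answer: -1596/11 ≈ -145.09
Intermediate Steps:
U = 36 (U = 6**2 = 36)
Y = -36 (Y = -1*36 = -36)
3*4 + Y*(18/(-11) + 12/2) = 3*4 - 36*(18/(-11) + 12/2) = 12 - 36*(18*(-1/11) + 12*(1/2)) = 12 - 36*(-18/11 + 6) = 12 - 36*48/11 = 12 - 1728/11 = -1596/11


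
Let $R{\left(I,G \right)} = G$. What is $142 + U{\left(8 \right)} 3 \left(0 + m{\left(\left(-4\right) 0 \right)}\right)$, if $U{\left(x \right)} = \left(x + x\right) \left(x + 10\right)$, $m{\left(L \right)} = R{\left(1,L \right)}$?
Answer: $142$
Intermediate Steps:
$m{\left(L \right)} = L$
$U{\left(x \right)} = 2 x \left(10 + x\right)$
$142 + U{\left(8 \right)} 3 \left(0 + m{\left(\left(-4\right) 0 \right)}\right) = 142 + 2 \cdot 8 \left(10 + 8\right) 3 \left(0 - 0\right) = 142 + 2 \cdot 8 \cdot 18 \cdot 3 \left(0 + 0\right) = 142 + 288 \cdot 3 \cdot 0 = 142 + 288 \cdot 0 = 142 + 0 = 142$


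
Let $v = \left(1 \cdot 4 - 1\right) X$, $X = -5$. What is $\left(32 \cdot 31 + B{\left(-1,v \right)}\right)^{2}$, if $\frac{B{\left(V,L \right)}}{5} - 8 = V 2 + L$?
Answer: $896809$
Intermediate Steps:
$v = -15$ ($v = \left(1 \cdot 4 - 1\right) \left(-5\right) = \left(4 - 1\right) \left(-5\right) = 3 \left(-5\right) = -15$)
$B{\left(V,L \right)} = 40 + 5 L + 10 V$ ($B{\left(V,L \right)} = 40 + 5 \left(V 2 + L\right) = 40 + 5 \left(2 V + L\right) = 40 + 5 \left(L + 2 V\right) = 40 + \left(5 L + 10 V\right) = 40 + 5 L + 10 V$)
$\left(32 \cdot 31 + B{\left(-1,v \right)}\right)^{2} = \left(32 \cdot 31 + \left(40 + 5 \left(-15\right) + 10 \left(-1\right)\right)\right)^{2} = \left(992 - 45\right)^{2} = 947^{2} = 896809$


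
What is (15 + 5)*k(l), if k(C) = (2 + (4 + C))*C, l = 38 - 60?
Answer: 7040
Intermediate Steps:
l = -22
k(C) = C*(6 + C) (k(C) = (6 + C)*C = C*(6 + C))
(15 + 5)*k(l) = (15 + 5)*(-22*(6 - 22)) = 20*(-22*(-16)) = 20*352 = 7040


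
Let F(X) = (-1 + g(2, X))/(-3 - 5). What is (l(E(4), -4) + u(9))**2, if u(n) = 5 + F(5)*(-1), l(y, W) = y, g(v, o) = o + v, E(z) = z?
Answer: 1521/16 ≈ 95.063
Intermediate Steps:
F(X) = -1/8 - X/8 (F(X) = (-1 + (X + 2))/(-3 - 5) = (-1 + (2 + X))/(-8) = (1 + X)*(-1/8) = -1/8 - X/8)
u(n) = 23/4 (u(n) = 5 + (-1/8 - 1/8*5)*(-1) = 5 + (-1/8 - 5/8)*(-1) = 5 - 3/4*(-1) = 5 + 3/4 = 23/4)
(l(E(4), -4) + u(9))**2 = (4 + 23/4)**2 = (39/4)**2 = 1521/16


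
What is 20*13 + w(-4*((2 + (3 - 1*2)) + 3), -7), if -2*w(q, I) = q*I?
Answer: 176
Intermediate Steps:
w(q, I) = -I*q/2 (w(q, I) = -q*I/2 = -I*q/2)
20*13 + w(-4*((2 + (3 - 1*2)) + 3), -7) = 20*13 - ½*(-7)*(-4*((2 + (3 - 1*2)) + 3)) = 260 - ½*(-7)*(-4*((2 + (3 - 2)) + 3)) = 260 - ½*(-7)*(-4*((2 + 1) + 3)) = 260 - ½*(-7)*(-4*(3 + 3)) = 260 - ½*(-7)*(-4*6) = 260 - ½*(-7)*(-24) = 260 - 84 = 176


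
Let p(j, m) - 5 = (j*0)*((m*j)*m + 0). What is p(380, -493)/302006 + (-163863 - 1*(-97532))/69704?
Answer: -10016005733/10525513112 ≈ -0.95159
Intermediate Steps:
p(j, m) = 5 (p(j, m) = 5 + (j*0)*((m*j)*m + 0) = 5 + 0*((j*m)*m + 0) = 5 + 0*(j*m**2 + 0) = 5 + 0*(j*m**2) = 5 + 0 = 5)
p(380, -493)/302006 + (-163863 - 1*(-97532))/69704 = 5/302006 + (-163863 - 1*(-97532))/69704 = 5*(1/302006) + (-163863 + 97532)*(1/69704) = 5/302006 - 66331*1/69704 = 5/302006 - 66331/69704 = -10016005733/10525513112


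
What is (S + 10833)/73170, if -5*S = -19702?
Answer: 73867/365850 ≈ 0.20191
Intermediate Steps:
S = 19702/5 (S = -⅕*(-19702) = 19702/5 ≈ 3940.4)
(S + 10833)/73170 = (19702/5 + 10833)/73170 = (73867/5)*(1/73170) = 73867/365850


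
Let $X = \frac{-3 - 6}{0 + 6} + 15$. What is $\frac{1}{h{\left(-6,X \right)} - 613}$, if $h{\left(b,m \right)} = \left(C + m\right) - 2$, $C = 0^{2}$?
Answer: $- \frac{2}{1203} \approx -0.0016625$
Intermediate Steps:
$C = 0$
$X = \frac{27}{2}$ ($X = - \frac{9}{6} + 15 = \left(-9\right) \frac{1}{6} + 15 = - \frac{3}{2} + 15 = \frac{27}{2} \approx 13.5$)
$h{\left(b,m \right)} = -2 + m$ ($h{\left(b,m \right)} = \left(0 + m\right) - 2 = m - 2 = -2 + m$)
$\frac{1}{h{\left(-6,X \right)} - 613} = \frac{1}{\left(-2 + \frac{27}{2}\right) - 613} = \frac{1}{\frac{23}{2} - 613} = \frac{1}{- \frac{1203}{2}} = - \frac{2}{1203}$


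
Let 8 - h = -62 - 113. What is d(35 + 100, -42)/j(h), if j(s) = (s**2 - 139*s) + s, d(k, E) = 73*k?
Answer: 73/61 ≈ 1.1967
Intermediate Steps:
h = 183 (h = 8 - (-62 - 113) = 8 - 1*(-175) = 8 + 175 = 183)
j(s) = s**2 - 138*s
d(35 + 100, -42)/j(h) = (73*(35 + 100))/((183*(-138 + 183))) = (73*135)/((183*45)) = 9855/8235 = 9855*(1/8235) = 73/61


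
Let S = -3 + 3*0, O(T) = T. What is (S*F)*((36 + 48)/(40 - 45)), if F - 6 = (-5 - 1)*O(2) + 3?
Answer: -756/5 ≈ -151.20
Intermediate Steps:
F = -3 (F = 6 + ((-5 - 1)*2 + 3) = 6 + (-6*2 + 3) = 6 + (-12 + 3) = 6 - 9 = -3)
S = -3 (S = -3 + 0 = -3)
(S*F)*((36 + 48)/(40 - 45)) = (-3*(-3))*((36 + 48)/(40 - 45)) = 9*(84/(-5)) = 9*(84*(-⅕)) = 9*(-84/5) = -756/5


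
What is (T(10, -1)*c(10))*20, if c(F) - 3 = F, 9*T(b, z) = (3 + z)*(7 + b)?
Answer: 8840/9 ≈ 982.22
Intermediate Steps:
T(b, z) = (3 + z)*(7 + b)/9 (T(b, z) = ((3 + z)*(7 + b))/9 = (3 + z)*(7 + b)/9)
c(F) = 3 + F
(T(10, -1)*c(10))*20 = ((7/3 + (⅓)*10 + (7/9)*(-1) + (⅑)*10*(-1))*(3 + 10))*20 = ((7/3 + 10/3 - 7/9 - 10/9)*13)*20 = ((34/9)*13)*20 = (442/9)*20 = 8840/9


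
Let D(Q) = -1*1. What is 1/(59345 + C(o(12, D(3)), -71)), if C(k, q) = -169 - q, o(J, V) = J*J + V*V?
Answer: 1/59247 ≈ 1.6878e-5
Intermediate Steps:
D(Q) = -1
o(J, V) = J² + V²
1/(59345 + C(o(12, D(3)), -71)) = 1/(59345 + (-169 - 1*(-71))) = 1/(59345 + (-169 + 71)) = 1/(59345 - 98) = 1/59247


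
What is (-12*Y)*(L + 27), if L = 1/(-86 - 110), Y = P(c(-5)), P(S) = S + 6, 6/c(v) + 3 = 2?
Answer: 0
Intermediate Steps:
c(v) = -6 (c(v) = 6/(-3 + 2) = 6/(-1) = 6*(-1) = -6)
P(S) = 6 + S
Y = 0 (Y = 6 - 6 = 0)
L = -1/196 (L = 1/(-196) = -1/196 ≈ -0.0051020)
(-12*Y)*(L + 27) = (-12*0)*(-1/196 + 27) = 0*(5291/196) = 0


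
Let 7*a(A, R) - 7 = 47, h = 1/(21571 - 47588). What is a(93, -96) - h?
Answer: 1404925/182119 ≈ 7.7143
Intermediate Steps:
h = -1/26017 (h = 1/(-26017) = -1/26017 ≈ -3.8436e-5)
a(A, R) = 54/7 (a(A, R) = 1 + (⅐)*47 = 1 + 47/7 = 54/7)
a(93, -96) - h = 54/7 - 1*(-1/26017) = 54/7 + 1/26017 = 1404925/182119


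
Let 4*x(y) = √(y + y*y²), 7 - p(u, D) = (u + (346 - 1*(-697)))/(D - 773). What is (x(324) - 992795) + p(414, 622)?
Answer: -149909531/151 + 9*√104977/2 ≈ -9.9132e+5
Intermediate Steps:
p(u, D) = 7 - (1043 + u)/(-773 + D) (p(u, D) = 7 - (u + (346 - 1*(-697)))/(D - 773) = 7 - (u + (346 + 697))/(-773 + D) = 7 - (u + 1043)/(-773 + D) = 7 - (1043 + u)/(-773 + D))
x(y) = √(y + y³)/4 (x(y) = √(y + y*y²)/4 = √(y + y³)/4)
(x(324) - 992795) + p(414, 622) = (√(324 + 324³)/4 - 992795) + (-6454 - 1*414 + 7*622)/(-773 + 622) = (√(324 + 34012224)/4 - 992795) + (-6454 - 414 + 4354)/(-151) = (√34012548/4 - 992795) - 1/151*(-2514) = ((18*√104977)/4 - 992795) + 2514/151 = (9*√104977/2 - 992795) + 2514/151 = (-992795 + 9*√104977/2) + 2514/151 = -149909531/151 + 9*√104977/2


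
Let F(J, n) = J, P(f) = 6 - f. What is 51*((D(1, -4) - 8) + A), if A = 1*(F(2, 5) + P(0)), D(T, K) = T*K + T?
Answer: -153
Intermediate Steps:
D(T, K) = T + K*T (D(T, K) = K*T + T = T + K*T)
A = 8 (A = 1*(2 + (6 - 1*0)) = 1*(2 + (6 + 0)) = 1*(2 + 6) = 1*8 = 8)
51*((D(1, -4) - 8) + A) = 51*((1*(1 - 4) - 8) + 8) = 51*((1*(-3) - 8) + 8) = 51*((-3 - 8) + 8) = 51*(-11 + 8) = 51*(-3) = -153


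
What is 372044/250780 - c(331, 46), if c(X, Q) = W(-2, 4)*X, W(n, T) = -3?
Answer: 62349146/62695 ≈ 994.48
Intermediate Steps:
c(X, Q) = -3*X
372044/250780 - c(331, 46) = 372044/250780 - (-3)*331 = 372044*(1/250780) - 1*(-993) = 93011/62695 + 993 = 62349146/62695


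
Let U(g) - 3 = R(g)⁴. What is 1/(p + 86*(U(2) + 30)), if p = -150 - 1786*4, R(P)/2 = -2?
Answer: 1/17560 ≈ 5.6948e-5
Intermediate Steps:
R(P) = -4 (R(P) = 2*(-2) = -4)
p = -7294 (p = -150 - 38*188 = -150 - 7144 = -7294)
U(g) = 259 (U(g) = 3 + (-4)⁴ = 3 + 256 = 259)
1/(p + 86*(U(2) + 30)) = 1/(-7294 + 86*(259 + 30)) = 1/(-7294 + 86*289) = 1/(-7294 + 24854) = 1/17560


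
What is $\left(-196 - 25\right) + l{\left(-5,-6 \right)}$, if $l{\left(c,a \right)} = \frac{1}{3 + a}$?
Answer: $- \frac{664}{3} \approx -221.33$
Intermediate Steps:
$\left(-196 - 25\right) + l{\left(-5,-6 \right)} = \left(-196 - 25\right) + \frac{1}{3 - 6} = \left(-196 - 25\right) + \frac{1}{-3} = -221 - \frac{1}{3} = - \frac{664}{3}$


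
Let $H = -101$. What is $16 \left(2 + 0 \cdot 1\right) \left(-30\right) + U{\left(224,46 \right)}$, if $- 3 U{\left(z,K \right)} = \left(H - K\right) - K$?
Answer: $- \frac{2687}{3} \approx -895.67$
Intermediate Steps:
$U{\left(z,K \right)} = \frac{101}{3} + \frac{2 K}{3}$ ($U{\left(z,K \right)} = - \frac{\left(-101 - K\right) - K}{3} = - \frac{-101 - 2 K}{3} = \frac{101}{3} + \frac{2 K}{3}$)
$16 \left(2 + 0 \cdot 1\right) \left(-30\right) + U{\left(224,46 \right)} = 16 \left(2 + 0 \cdot 1\right) \left(-30\right) + \left(\frac{101}{3} + \frac{2}{3} \cdot 46\right) = 16 \left(2 + 0\right) \left(-30\right) + \left(\frac{101}{3} + \frac{92}{3}\right) = 16 \cdot 2 \left(-30\right) + \frac{193}{3} = 32 \left(-30\right) + \frac{193}{3} = -960 + \frac{193}{3} = - \frac{2687}{3}$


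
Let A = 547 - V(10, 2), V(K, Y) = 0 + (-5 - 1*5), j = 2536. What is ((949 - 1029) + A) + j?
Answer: 3013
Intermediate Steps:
V(K, Y) = -10 (V(K, Y) = 0 + (-5 - 5) = 0 - 10 = -10)
A = 557 (A = 547 - 1*(-10) = 547 + 10 = 557)
((949 - 1029) + A) + j = ((949 - 1029) + 557) + 2536 = (-80 + 557) + 2536 = 477 + 2536 = 3013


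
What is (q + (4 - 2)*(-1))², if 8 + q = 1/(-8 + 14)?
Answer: 3481/36 ≈ 96.694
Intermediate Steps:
q = -47/6 (q = -8 + 1/(-8 + 14) = -8 + 1/6 = -8 + ⅙ = -47/6 ≈ -7.8333)
(q + (4 - 2)*(-1))² = (-47/6 + (4 - 2)*(-1))² = (-47/6 + 2*(-1))² = (-47/6 - 2)² = (-59/6)² = 3481/36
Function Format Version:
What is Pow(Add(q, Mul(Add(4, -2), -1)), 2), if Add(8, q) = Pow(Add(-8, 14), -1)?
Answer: Rational(3481, 36) ≈ 96.694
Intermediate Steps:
q = Rational(-47, 6) (q = Add(-8, Pow(Add(-8, 14), -1)) = Add(-8, Pow(6, -1)) = Add(-8, Rational(1, 6)) = Rational(-47, 6) ≈ -7.8333)
Pow(Add(q, Mul(Add(4, -2), -1)), 2) = Pow(Add(Rational(-47, 6), Mul(Add(4, -2), -1)), 2) = Pow(Add(Rational(-47, 6), Mul(2, -1)), 2) = Pow(Add(Rational(-47, 6), -2), 2) = Pow(Rational(-59, 6), 2) = Rational(3481, 36)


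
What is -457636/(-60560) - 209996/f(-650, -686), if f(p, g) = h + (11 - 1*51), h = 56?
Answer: -99297153/7570 ≈ -13117.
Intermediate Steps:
f(p, g) = 16 (f(p, g) = 56 + (11 - 1*51) = 56 + (11 - 51) = 56 - 40 = 16)
-457636/(-60560) - 209996/f(-650, -686) = -457636/(-60560) - 209996/16 = -457636*(-1/60560) - 209996*1/16 = 114409/15140 - 52499/4 = -99297153/7570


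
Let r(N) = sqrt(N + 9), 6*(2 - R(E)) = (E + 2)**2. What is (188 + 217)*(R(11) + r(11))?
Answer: -21195/2 + 810*sqrt(5) ≈ -8786.3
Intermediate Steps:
R(E) = 2 - (2 + E)**2/6 (R(E) = 2 - (E + 2)**2/6 = 2 - (2 + E)**2/6)
r(N) = sqrt(9 + N)
(188 + 217)*(R(11) + r(11)) = (188 + 217)*((2 - (2 + 11)**2/6) + sqrt(9 + 11)) = 405*((2 - 1/6*13**2) + sqrt(20)) = 405*((2 - 1/6*169) + 2*sqrt(5)) = 405*((2 - 169/6) + 2*sqrt(5)) = 405*(-157/6 + 2*sqrt(5)) = -21195/2 + 810*sqrt(5)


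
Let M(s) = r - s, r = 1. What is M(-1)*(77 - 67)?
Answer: 20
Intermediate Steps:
M(s) = 1 - s
M(-1)*(77 - 67) = (1 - 1*(-1))*(77 - 67) = (1 + 1)*10 = 2*10 = 20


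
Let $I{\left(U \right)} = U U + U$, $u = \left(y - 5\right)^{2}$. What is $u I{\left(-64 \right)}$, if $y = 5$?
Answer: $0$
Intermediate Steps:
$u = 0$ ($u = \left(5 - 5\right)^{2} = 0^{2} = 0$)
$I{\left(U \right)} = U + U^{2}$ ($I{\left(U \right)} = U^{2} + U = U + U^{2}$)
$u I{\left(-64 \right)} = 0 \left(- 64 \left(1 - 64\right)\right) = 0 \left(\left(-64\right) \left(-63\right)\right) = 0 \cdot 4032 = 0$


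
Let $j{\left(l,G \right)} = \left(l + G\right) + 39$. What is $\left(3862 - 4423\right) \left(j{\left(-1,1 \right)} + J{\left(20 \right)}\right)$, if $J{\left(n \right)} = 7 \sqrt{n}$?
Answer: $-21879 - 7854 \sqrt{5} \approx -39441.0$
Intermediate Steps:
$j{\left(l,G \right)} = 39 + G + l$ ($j{\left(l,G \right)} = \left(G + l\right) + 39 = 39 + G + l$)
$\left(3862 - 4423\right) \left(j{\left(-1,1 \right)} + J{\left(20 \right)}\right) = \left(3862 - 4423\right) \left(\left(39 + 1 - 1\right) + 7 \sqrt{20}\right) = - 561 \left(39 + 7 \cdot 2 \sqrt{5}\right) = - 561 \left(39 + 14 \sqrt{5}\right) = -21879 - 7854 \sqrt{5}$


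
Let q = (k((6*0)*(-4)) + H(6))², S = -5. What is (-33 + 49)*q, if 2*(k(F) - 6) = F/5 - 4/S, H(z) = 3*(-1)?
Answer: 4624/25 ≈ 184.96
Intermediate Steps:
H(z) = -3
k(F) = 32/5 + F/10 (k(F) = 6 + (F/5 - 4/(-5))/2 = 6 + (F*(⅕) - 4*(-⅕))/2 = 6 + (F/5 + ⅘)/2 = 6 + (⅘ + F/5)/2 = 6 + (⅖ + F/10) = 32/5 + F/10)
q = 289/25 (q = ((32/5 + ((6*0)*(-4))/10) - 3)² = ((32/5 + (0*(-4))/10) - 3)² = ((32/5 + (⅒)*0) - 3)² = ((32/5 + 0) - 3)² = (32/5 - 3)² = (17/5)² = 289/25 ≈ 11.560)
(-33 + 49)*q = (-33 + 49)*(289/25) = 16*(289/25) = 4624/25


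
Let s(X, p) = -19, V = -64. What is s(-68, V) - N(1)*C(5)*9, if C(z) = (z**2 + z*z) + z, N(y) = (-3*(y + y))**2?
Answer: -17839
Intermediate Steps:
N(y) = 36*y**2 (N(y) = (-6*y)**2 = 36*y**2)
C(z) = z + 2*z**2 (C(z) = (z**2 + z**2) + z = 2*z**2 + z = z + 2*z**2)
s(-68, V) - N(1)*C(5)*9 = -19 - (36*1**2)*(5*(1 + 2*5))*9 = -19 - (36*1)*(5*(1 + 10))*9 = -19 - 36*(5*11)*9 = -19 - 36*55*9 = -19 - 1980*9 = -19 - 1*17820 = -19 - 17820 = -17839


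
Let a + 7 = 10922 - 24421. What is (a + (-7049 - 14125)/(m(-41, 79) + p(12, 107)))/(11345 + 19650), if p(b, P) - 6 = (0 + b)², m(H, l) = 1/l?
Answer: -161732352/367321745 ≈ -0.44030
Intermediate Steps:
a = -13506 (a = -7 + (10922 - 24421) = -7 - 13499 = -13506)
p(b, P) = 6 + b² (p(b, P) = 6 + (0 + b)² = 6 + b²)
(a + (-7049 - 14125)/(m(-41, 79) + p(12, 107)))/(11345 + 19650) = (-13506 + (-7049 - 14125)/(1/79 + (6 + 12²)))/(11345 + 19650) = (-13506 - 21174/(1/79 + (6 + 144)))/30995 = (-13506 - 21174/(1/79 + 150))*(1/30995) = (-13506 - 21174/11851/79)*(1/30995) = (-13506 - 21174*79/11851)*(1/30995) = (-13506 - 1672746/11851)*(1/30995) = -161732352/11851*1/30995 = -161732352/367321745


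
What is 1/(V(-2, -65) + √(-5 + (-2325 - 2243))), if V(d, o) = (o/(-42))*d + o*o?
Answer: 1861860/7862612293 - 441*I*√4573/7862612293 ≈ 0.0002368 - 3.7929e-6*I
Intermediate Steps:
V(d, o) = o² - d*o/42 (V(d, o) = (o*(-1/42))*d + o² = (-o/42)*d + o² = -d*o/42 + o² = o² - d*o/42)
1/(V(-2, -65) + √(-5 + (-2325 - 2243))) = 1/((1/42)*(-65)*(-1*(-2) + 42*(-65)) + √(-5 + (-2325 - 2243))) = 1/((1/42)*(-65)*(2 - 2730) + √(-5 - 4568)) = 1/((1/42)*(-65)*(-2728) + √(-4573)) = 1/(88660/21 + I*√4573)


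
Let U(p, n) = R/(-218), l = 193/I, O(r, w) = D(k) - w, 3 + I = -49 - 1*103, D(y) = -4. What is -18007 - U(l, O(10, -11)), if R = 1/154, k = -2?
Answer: -604531003/33572 ≈ -18007.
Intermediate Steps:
R = 1/154 ≈ 0.0064935
I = -155 (I = -3 + (-49 - 1*103) = -3 + (-49 - 103) = -3 - 152 = -155)
O(r, w) = -4 - w
l = -193/155 (l = 193/(-155) = 193*(-1/155) = -193/155 ≈ -1.2452)
U(p, n) = -1/33572 (U(p, n) = (1/154)/(-218) = (1/154)*(-1/218) = -1/33572)
-18007 - U(l, O(10, -11)) = -18007 - 1*(-1/33572) = -18007 + 1/33572 = -604531003/33572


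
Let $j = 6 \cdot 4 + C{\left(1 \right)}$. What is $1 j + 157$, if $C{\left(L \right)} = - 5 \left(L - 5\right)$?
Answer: $201$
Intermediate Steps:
$C{\left(L \right)} = 25 - 5 L$ ($C{\left(L \right)} = - 5 \left(-5 + L\right) = 25 - 5 L$)
$j = 44$ ($j = 6 \cdot 4 + \left(25 - 5\right) = 24 + \left(25 - 5\right) = 24 + 20 = 44$)
$1 j + 157 = 1 \cdot 44 + 157 = 44 + 157 = 201$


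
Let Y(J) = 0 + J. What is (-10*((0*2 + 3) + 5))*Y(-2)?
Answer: 160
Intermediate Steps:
Y(J) = J
(-10*((0*2 + 3) + 5))*Y(-2) = -10*((0*2 + 3) + 5)*(-2) = -10*((0 + 3) + 5)*(-2) = -10*(3 + 5)*(-2) = -10*8*(-2) = -80*(-2) = 160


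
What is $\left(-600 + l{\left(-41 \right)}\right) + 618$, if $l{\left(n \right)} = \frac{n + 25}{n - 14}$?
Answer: $\frac{1006}{55} \approx 18.291$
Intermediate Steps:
$l{\left(n \right)} = \frac{25 + n}{-14 + n}$
$\left(-600 + l{\left(-41 \right)}\right) + 618 = \left(-600 + \frac{25 - 41}{-14 - 41}\right) + 618 = \left(-600 + \frac{1}{-55} \left(-16\right)\right) + 618 = \left(-600 - - \frac{16}{55}\right) + 618 = \left(-600 + \frac{16}{55}\right) + 618 = - \frac{32984}{55} + 618 = \frac{1006}{55}$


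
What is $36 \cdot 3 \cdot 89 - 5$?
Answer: $9607$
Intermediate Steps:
$36 \cdot 3 \cdot 89 - 5 = 108 \cdot 89 - 5 = 9612 - 5 = 9607$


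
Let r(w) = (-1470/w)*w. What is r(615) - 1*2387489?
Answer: -2388959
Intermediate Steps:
r(w) = -1470
r(615) - 1*2387489 = -1470 - 1*2387489 = -1470 - 2387489 = -2388959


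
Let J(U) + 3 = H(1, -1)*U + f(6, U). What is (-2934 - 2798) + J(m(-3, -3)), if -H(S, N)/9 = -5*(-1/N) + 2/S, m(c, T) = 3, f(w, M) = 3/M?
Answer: -5653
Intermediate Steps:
H(S, N) = -45/N - 18/S (H(S, N) = -9*(-5*(-1/N) + 2/S) = -9*(-(-5)/N + 2/S) = -9*(5/N + 2/S) = -9*(2/S + 5/N) = -45/N - 18/S)
J(U) = -3 + 3/U + 27*U (J(U) = -3 + ((-45/(-1) - 18/1)*U + 3/U) = -3 + ((-45*(-1) - 18*1)*U + 3/U) = -3 + ((45 - 18)*U + 3/U) = -3 + (27*U + 3/U) = -3 + (3/U + 27*U) = -3 + 3/U + 27*U)
(-2934 - 2798) + J(m(-3, -3)) = (-2934 - 2798) + (-3 + 3/3 + 27*3) = -5732 + (-3 + 3*(1/3) + 81) = -5732 + (-3 + 1 + 81) = -5732 + 79 = -5653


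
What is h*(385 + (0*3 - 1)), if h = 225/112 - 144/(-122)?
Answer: 522936/427 ≈ 1224.7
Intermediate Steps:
h = 21789/6832 (h = 225*(1/112) - 144*(-1/122) = 225/112 + 72/61 = 21789/6832 ≈ 3.1893)
h*(385 + (0*3 - 1)) = 21789*(385 + (0*3 - 1))/6832 = 21789*(385 + (0 - 1))/6832 = 21789*(385 - 1)/6832 = (21789/6832)*384 = 522936/427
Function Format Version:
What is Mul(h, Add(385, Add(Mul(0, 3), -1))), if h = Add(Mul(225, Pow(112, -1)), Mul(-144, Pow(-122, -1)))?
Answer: Rational(522936, 427) ≈ 1224.7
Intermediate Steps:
h = Rational(21789, 6832) (h = Add(Mul(225, Rational(1, 112)), Mul(-144, Rational(-1, 122))) = Add(Rational(225, 112), Rational(72, 61)) = Rational(21789, 6832) ≈ 3.1893)
Mul(h, Add(385, Add(Mul(0, 3), -1))) = Mul(Rational(21789, 6832), Add(385, Add(Mul(0, 3), -1))) = Mul(Rational(21789, 6832), Add(385, Add(0, -1))) = Mul(Rational(21789, 6832), Add(385, -1)) = Mul(Rational(21789, 6832), 384) = Rational(522936, 427)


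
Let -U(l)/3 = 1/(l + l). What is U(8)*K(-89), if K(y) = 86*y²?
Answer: -1021809/8 ≈ -1.2773e+5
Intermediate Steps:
U(l) = -3/(2*l) (U(l) = -3/(l + l) = -3*1/(2*l) = -3/(2*l))
U(8)*K(-89) = (-3/2/8)*(86*(-89)²) = (-3/2*⅛)*(86*7921) = -3/16*681206 = -1021809/8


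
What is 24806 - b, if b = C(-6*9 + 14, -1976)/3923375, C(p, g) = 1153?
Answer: 97323239097/3923375 ≈ 24806.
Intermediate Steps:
b = 1153/3923375 ≈ 0.00029388
24806 - b = 24806 - 1*1153/3923375 = 24806 - 1153/3923375 = 97323239097/3923375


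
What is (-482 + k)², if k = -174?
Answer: 430336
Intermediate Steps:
(-482 + k)² = (-482 - 174)² = (-656)² = 430336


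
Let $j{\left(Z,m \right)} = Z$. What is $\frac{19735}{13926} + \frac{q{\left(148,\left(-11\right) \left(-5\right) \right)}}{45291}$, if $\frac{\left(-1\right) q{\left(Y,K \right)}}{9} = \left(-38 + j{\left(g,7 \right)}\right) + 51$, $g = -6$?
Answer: $\frac{297646849}{210240822} \approx 1.4157$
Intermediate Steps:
$q{\left(Y,K \right)} = -63$ ($q{\left(Y,K \right)} = - 9 \left(\left(-38 - 6\right) + 51\right) = - 9 \left(-44 + 51\right) = \left(-9\right) 7 = -63$)
$\frac{19735}{13926} + \frac{q{\left(148,\left(-11\right) \left(-5\right) \right)}}{45291} = \frac{19735}{13926} - \frac{63}{45291} = 19735 \cdot \frac{1}{13926} - \frac{21}{15097} = \frac{19735}{13926} - \frac{21}{15097} = \frac{297646849}{210240822}$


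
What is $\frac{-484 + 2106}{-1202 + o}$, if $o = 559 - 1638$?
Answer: $- \frac{1622}{2281} \approx -0.71109$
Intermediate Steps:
$o = -1079$ ($o = 559 - 1638 = -1079$)
$\frac{-484 + 2106}{-1202 + o} = \frac{-484 + 2106}{-1202 - 1079} = \frac{1622}{-2281} = 1622 \left(- \frac{1}{2281}\right) = - \frac{1622}{2281}$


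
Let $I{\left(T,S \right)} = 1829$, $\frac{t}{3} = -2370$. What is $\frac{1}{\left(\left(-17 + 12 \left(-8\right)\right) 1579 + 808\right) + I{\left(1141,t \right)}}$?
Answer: $- \frac{1}{175790} \approx -5.6886 \cdot 10^{-6}$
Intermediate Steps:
$t = -7110$ ($t = 3 \left(-2370\right) = -7110$)
$\frac{1}{\left(\left(-17 + 12 \left(-8\right)\right) 1579 + 808\right) + I{\left(1141,t \right)}} = \frac{1}{\left(\left(-17 + 12 \left(-8\right)\right) 1579 + 808\right) + 1829} = \frac{1}{\left(\left(-17 - 96\right) 1579 + 808\right) + 1829} = \frac{1}{\left(\left(-113\right) 1579 + 808\right) + 1829} = \frac{1}{\left(-178427 + 808\right) + 1829} = \frac{1}{-177619 + 1829} = \frac{1}{-175790} = - \frac{1}{175790}$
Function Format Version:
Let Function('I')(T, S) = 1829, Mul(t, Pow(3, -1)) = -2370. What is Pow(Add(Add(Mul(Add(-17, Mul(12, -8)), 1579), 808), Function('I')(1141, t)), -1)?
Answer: Rational(-1, 175790) ≈ -5.6886e-6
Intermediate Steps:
t = -7110 (t = Mul(3, -2370) = -7110)
Pow(Add(Add(Mul(Add(-17, Mul(12, -8)), 1579), 808), Function('I')(1141, t)), -1) = Pow(Add(Add(Mul(Add(-17, Mul(12, -8)), 1579), 808), 1829), -1) = Pow(Add(Add(Mul(Add(-17, -96), 1579), 808), 1829), -1) = Pow(Add(Add(Mul(-113, 1579), 808), 1829), -1) = Pow(Add(Add(-178427, 808), 1829), -1) = Pow(Add(-177619, 1829), -1) = Pow(-175790, -1) = Rational(-1, 175790)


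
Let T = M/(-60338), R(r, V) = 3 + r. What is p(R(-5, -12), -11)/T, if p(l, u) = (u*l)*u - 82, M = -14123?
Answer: -19549512/14123 ≈ -1384.2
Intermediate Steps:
p(l, u) = -82 + l*u² (p(l, u) = (l*u)*u - 82 = l*u² - 82 = -82 + l*u²)
T = 14123/60338 (T = -14123/(-60338) = -14123*(-1/60338) = 14123/60338 ≈ 0.23406)
p(R(-5, -12), -11)/T = (-82 + (3 - 5)*(-11)²)/(14123/60338) = (-82 - 2*121)*(60338/14123) = (-82 - 242)*(60338/14123) = -324*60338/14123 = -19549512/14123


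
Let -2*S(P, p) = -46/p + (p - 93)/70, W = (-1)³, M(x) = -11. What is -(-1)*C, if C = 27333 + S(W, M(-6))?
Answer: 10522686/385 ≈ 27332.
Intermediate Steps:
W = -1
S(P, p) = 93/140 + 23/p - p/140 (S(P, p) = -(-46/p + (p - 93)/70)/2 = -(-46/p + (-93 + p)*(1/70))/2 = -(-46/p + (-93/70 + p/70))/2 = -(-93/70 - 46/p + p/70)/2 = 93/140 + 23/p - p/140)
C = 10522686/385 (C = 27333 + (1/140)*(3220 - 1*(-11)*(-93 - 11))/(-11) = 27333 + (1/140)*(-1/11)*(3220 - 1*(-11)*(-104)) = 27333 + (1/140)*(-1/11)*(3220 - 1144) = 27333 + (1/140)*(-1/11)*2076 = 27333 - 519/385 = 10522686/385 ≈ 27332.)
-(-1)*C = -(-1)*10522686/385 = -1*(-10522686/385) = 10522686/385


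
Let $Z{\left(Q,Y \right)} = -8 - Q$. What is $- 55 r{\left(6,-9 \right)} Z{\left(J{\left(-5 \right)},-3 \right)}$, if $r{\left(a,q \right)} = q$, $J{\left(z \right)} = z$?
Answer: $-1485$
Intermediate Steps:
$- 55 r{\left(6,-9 \right)} Z{\left(J{\left(-5 \right)},-3 \right)} = \left(-55\right) \left(-9\right) \left(-8 - -5\right) = 495 \left(-8 + 5\right) = 495 \left(-3\right) = -1485$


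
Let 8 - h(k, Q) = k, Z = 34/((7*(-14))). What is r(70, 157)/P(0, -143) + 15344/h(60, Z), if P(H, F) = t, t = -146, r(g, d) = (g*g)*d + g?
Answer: -5280933/949 ≈ -5564.7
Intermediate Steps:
Z = -17/49 (Z = 34/(-98) = 34*(-1/98) = -17/49 ≈ -0.34694)
r(g, d) = g + d*g² (r(g, d) = g²*d + g = d*g² + g = g + d*g²)
h(k, Q) = 8 - k
P(H, F) = -146
r(70, 157)/P(0, -143) + 15344/h(60, Z) = (70*(1 + 157*70))/(-146) + 15344/(8 - 1*60) = (70*(1 + 10990))*(-1/146) + 15344/(8 - 60) = (70*10991)*(-1/146) + 15344/(-52) = 769370*(-1/146) + 15344*(-1/52) = -384685/73 - 3836/13 = -5280933/949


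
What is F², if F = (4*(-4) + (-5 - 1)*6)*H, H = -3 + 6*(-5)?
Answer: 2944656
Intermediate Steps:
H = -33 (H = -3 - 30 = -33)
F = 1716 (F = (4*(-4) + (-5 - 1)*6)*(-33) = (-16 - 6*6)*(-33) = (-16 - 36)*(-33) = -52*(-33) = 1716)
F² = 1716² = 2944656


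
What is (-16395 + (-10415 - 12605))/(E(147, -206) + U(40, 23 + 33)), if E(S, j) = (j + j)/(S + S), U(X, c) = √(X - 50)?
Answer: 596782515/129263 + 851718735*I*√10/258526 ≈ 4616.8 + 10418.0*I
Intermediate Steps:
U(X, c) = √(-50 + X)
E(S, j) = j/S (E(S, j) = (2*j)/((2*S)) = (2*j)*(1/(2*S)) = j/S)
(-16395 + (-10415 - 12605))/(E(147, -206) + U(40, 23 + 33)) = (-16395 + (-10415 - 12605))/(-206/147 + √(-50 + 40)) = (-16395 - 23020)/(-206*1/147 + √(-10)) = -39415/(-206/147 + I*√10)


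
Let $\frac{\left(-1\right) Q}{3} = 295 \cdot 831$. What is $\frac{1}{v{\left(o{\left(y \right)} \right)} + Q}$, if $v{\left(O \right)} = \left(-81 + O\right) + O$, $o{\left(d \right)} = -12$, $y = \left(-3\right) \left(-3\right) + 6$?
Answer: $- \frac{1}{735540} \approx -1.3595 \cdot 10^{-6}$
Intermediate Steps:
$y = 15$ ($y = 9 + 6 = 15$)
$v{\left(O \right)} = -81 + 2 O$
$Q = -735435$ ($Q = - 3 \cdot 295 \cdot 831 = \left(-3\right) 245145 = -735435$)
$\frac{1}{v{\left(o{\left(y \right)} \right)} + Q} = \frac{1}{\left(-81 + 2 \left(-12\right)\right) - 735435} = \frac{1}{\left(-81 - 24\right) - 735435} = \frac{1}{-105 - 735435} = \frac{1}{-735540} = - \frac{1}{735540}$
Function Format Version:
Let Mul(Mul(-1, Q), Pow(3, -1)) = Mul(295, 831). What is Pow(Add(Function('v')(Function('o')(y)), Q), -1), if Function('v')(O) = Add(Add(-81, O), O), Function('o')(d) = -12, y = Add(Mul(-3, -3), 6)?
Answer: Rational(-1, 735540) ≈ -1.3595e-6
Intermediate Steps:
y = 15 (y = Add(9, 6) = 15)
Function('v')(O) = Add(-81, Mul(2, O))
Q = -735435 (Q = Mul(-3, Mul(295, 831)) = Mul(-3, 245145) = -735435)
Pow(Add(Function('v')(Function('o')(y)), Q), -1) = Pow(Add(Add(-81, Mul(2, -12)), -735435), -1) = Pow(Add(Add(-81, -24), -735435), -1) = Pow(Add(-105, -735435), -1) = Pow(-735540, -1) = Rational(-1, 735540)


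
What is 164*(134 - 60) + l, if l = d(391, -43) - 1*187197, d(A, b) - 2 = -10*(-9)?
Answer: -174969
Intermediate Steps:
d(A, b) = 92 (d(A, b) = 2 - 10*(-9) = 2 + 90 = 92)
l = -187105 (l = 92 - 1*187197 = 92 - 187197 = -187105)
164*(134 - 60) + l = 164*(134 - 60) - 187105 = 164*74 - 187105 = 12136 - 187105 = -174969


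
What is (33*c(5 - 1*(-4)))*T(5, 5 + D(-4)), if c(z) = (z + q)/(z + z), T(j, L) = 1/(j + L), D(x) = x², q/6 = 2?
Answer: 77/52 ≈ 1.4808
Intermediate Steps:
q = 12 (q = 6*2 = 12)
T(j, L) = 1/(L + j)
c(z) = (12 + z)/(2*z) (c(z) = (z + 12)/(z + z) = (12 + z)/((2*z)) = (12 + z)*(1/(2*z)) = (12 + z)/(2*z))
(33*c(5 - 1*(-4)))*T(5, 5 + D(-4)) = (33*((12 + (5 - 1*(-4)))/(2*(5 - 1*(-4)))))/((5 + (-4)²) + 5) = (33*((12 + (5 + 4))/(2*(5 + 4))))/((5 + 16) + 5) = (33*((½)*(12 + 9)/9))/(21 + 5) = (33*((½)*(⅑)*21))/26 = (33*(7/6))*(1/26) = (77/2)*(1/26) = 77/52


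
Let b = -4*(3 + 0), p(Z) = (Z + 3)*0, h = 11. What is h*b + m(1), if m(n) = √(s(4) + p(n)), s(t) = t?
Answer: -130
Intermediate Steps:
p(Z) = 0 (p(Z) = (3 + Z)*0 = 0)
b = -12 (b = -4*3 = -12)
m(n) = 2 (m(n) = √(4 + 0) = √4 = 2)
h*b + m(1) = 11*(-12) + 2 = -132 + 2 = -130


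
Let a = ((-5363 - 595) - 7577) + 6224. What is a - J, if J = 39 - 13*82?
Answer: -6284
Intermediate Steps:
J = -1027 (J = 39 - 1066 = -1027)
a = -7311 (a = (-5958 - 7577) + 6224 = -13535 + 6224 = -7311)
a - J = -7311 - 1*(-1027) = -7311 + 1027 = -6284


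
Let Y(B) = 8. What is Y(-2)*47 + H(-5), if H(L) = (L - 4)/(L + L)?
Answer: 3769/10 ≈ 376.90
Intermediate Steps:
H(L) = (-4 + L)/(2*L) (H(L) = (-4 + L)/((2*L)) = (-4 + L)*(1/(2*L)) = (-4 + L)/(2*L))
Y(-2)*47 + H(-5) = 8*47 + (1/2)*(-4 - 5)/(-5) = 376 + (1/2)*(-1/5)*(-9) = 376 + 9/10 = 3769/10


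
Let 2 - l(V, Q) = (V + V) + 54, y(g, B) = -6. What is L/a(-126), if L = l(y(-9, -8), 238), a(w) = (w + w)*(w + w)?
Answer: -5/7938 ≈ -0.00062988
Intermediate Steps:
l(V, Q) = -52 - 2*V (l(V, Q) = 2 - ((V + V) + 54) = 2 - (2*V + 54) = 2 - (54 + 2*V) = 2 + (-54 - 2*V) = -52 - 2*V)
a(w) = 4*w² (a(w) = (2*w)*(2*w) = 4*w²)
L = -40 (L = -52 - 2*(-6) = -52 + 12 = -40)
L/a(-126) = -40/(4*(-126)²) = -40/(4*15876) = -40/63504 = -40*1/63504 = -5/7938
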